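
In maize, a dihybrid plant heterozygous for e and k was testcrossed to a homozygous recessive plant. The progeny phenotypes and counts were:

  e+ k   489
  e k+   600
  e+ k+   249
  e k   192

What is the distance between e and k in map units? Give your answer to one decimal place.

28.8 map units

The two most frequent classes, e+ k (489) and e k+ (600), are the parental types, so the F1 was e+ k / e k+.
The recombinant classes are e+ k+ and e k: 249 + 192 = 441.
Recombination frequency = 441/1530 = 0.2882 ≈ 28.8%, i.e. 28.8 map units.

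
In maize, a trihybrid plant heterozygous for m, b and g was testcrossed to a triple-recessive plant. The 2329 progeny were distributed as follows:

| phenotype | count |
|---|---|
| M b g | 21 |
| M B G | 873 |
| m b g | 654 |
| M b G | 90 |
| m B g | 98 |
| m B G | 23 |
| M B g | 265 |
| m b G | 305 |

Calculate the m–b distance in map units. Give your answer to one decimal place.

10.0 map units

The two most frequent reciprocal classes, M B G and m b g, are the parental types, so the F1 was M B G / m b g.
The two rarest classes, m B G and M b g, are the double crossovers. Comparing them with the parentals, only the m allele has switched, so m is the middle locus and the order is g – m – b.
Crossovers in the m–b interval produce the single-crossover classes M b G and m B g (90 + 98 = 188) plus the double crossovers (44).
RF(m–b) = (188 + 44) / 2329 = 232/2329 = 0.0996 → 10.0 map units.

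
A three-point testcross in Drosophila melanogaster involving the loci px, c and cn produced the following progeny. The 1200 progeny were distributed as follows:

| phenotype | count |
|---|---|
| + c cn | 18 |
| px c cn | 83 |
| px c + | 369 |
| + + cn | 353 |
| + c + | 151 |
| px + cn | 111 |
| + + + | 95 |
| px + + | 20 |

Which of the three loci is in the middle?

c

The two most frequent reciprocal classes, + + cn and px c +, are the parental types, so the F1 was + + cn / px c +.
The two rarest classes, + c cn and px + +, are the double crossovers. Comparing them with the parentals, only the c allele has switched, so c is the middle locus and the order is px – c – cn.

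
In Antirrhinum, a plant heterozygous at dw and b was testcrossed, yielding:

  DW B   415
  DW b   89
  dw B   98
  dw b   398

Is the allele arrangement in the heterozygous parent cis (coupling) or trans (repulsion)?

cis

The two most frequent classes are DW B (415) and dw b (398); these are the parental (non-recombinant) types.
So the F1 carried DW B on one chromosome and dw b on the other — the recessive alleles are on the same chromosome (cis / coupling).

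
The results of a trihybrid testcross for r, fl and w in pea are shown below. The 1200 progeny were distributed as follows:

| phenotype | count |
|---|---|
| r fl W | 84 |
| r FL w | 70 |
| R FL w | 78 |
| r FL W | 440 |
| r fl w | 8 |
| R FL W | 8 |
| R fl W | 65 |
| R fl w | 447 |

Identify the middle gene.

The two most frequent reciprocal classes, R fl w and r FL W, are the parental types, so the F1 was R fl w / r FL W.
The two rarest classes, r fl w and R FL W, are the double crossovers. Comparing them with the parentals, only the r allele has switched, so r is the middle locus and the order is fl – r – w.

r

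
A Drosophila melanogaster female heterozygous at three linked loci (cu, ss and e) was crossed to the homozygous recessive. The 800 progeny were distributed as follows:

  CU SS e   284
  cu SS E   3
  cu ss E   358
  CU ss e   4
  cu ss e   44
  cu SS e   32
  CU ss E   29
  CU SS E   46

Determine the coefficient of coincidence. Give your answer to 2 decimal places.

0.85

The two most frequent reciprocal classes, cu ss E and CU SS e, are the parental types, so the F1 was cu ss E / CU SS e.
The two rarest classes, cu SS E and CU ss e, are the double crossovers. Comparing them with the parentals, only the ss allele has switched, so ss is the middle locus and the order is cu – ss – e.
cu–ss: (61 + 7)/800 = 0.0850; ss–e: (90 + 7)/800 = 0.1212.
Expected DCO frequency = 0.0850 × 0.1212 ≈ 0.01030; observed = 7/800 ≈ 0.00875.
Coefficient of coincidence = 0.00875/0.01030 ≈ 0.85.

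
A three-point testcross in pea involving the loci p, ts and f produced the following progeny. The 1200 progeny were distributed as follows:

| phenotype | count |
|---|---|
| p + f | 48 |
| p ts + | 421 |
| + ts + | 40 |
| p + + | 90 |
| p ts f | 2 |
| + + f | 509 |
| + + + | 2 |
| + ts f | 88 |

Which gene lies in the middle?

The two most frequent reciprocal classes, + + f and p ts +, are the parental types, so the F1 was + + f / p ts +.
The two rarest classes, + + + and p ts f, are the double crossovers. Comparing them with the parentals, only the f allele has switched, so f is the middle locus and the order is ts – f – p.

f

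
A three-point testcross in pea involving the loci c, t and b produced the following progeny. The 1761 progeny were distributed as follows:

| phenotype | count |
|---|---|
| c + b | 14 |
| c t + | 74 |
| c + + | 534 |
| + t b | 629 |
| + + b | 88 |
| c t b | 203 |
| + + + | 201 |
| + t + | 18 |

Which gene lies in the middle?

The two most frequent reciprocal classes, + t b and c + +, are the parental types, so the F1 was + t b / c + +.
The two rarest classes, + t + and c + b, are the double crossovers. Comparing them with the parentals, only the b allele has switched, so b is the middle locus and the order is t – b – c.

b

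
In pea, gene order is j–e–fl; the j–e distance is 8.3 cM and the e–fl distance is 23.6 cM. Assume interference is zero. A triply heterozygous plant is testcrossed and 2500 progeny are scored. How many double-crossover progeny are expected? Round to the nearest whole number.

49

Map distances give recombination frequencies of 0.083 and 0.236 for the two intervals.
With no interference, expected double-crossover frequency = 0.083 × 0.236 = 0.01959.
Expected number = 0.01959 × 2500 = 48.97 ≈ 49.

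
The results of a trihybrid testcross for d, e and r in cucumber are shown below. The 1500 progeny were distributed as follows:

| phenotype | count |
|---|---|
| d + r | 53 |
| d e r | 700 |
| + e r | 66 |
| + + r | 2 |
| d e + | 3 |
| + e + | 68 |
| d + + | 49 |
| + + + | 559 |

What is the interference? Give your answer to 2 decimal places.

0.50

The two most frequent reciprocal classes, d e r and + + +, are the parental types, so the F1 was d e r / + + +.
The two rarest classes, d e + and + + r, are the double crossovers. Comparing them with the parentals, only the r allele has switched, so r is the middle locus and the order is e – r – d.
e–r: (121 + 5)/1500 = 0.0840; r–d: (115 + 5)/1500 = 0.0800.
Expected DCO frequency = 0.0840 × 0.0800 ≈ 0.00672; observed = 5/1500 ≈ 0.00333.
Coefficient of coincidence = 0.00333/0.00672 ≈ 0.50; interference = 1 − 0.50 = 0.50.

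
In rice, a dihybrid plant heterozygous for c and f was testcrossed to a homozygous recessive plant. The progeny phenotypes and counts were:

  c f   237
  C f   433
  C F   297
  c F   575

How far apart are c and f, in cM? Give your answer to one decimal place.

34.6 cM

The two most frequent classes, C f (433) and c F (575), are the parental types, so the F1 was C f / c F.
The recombinant classes are C F and c f: 297 + 237 = 534.
Recombination frequency = 534/1542 = 0.3463 ≈ 34.6%, i.e. 34.6 cM.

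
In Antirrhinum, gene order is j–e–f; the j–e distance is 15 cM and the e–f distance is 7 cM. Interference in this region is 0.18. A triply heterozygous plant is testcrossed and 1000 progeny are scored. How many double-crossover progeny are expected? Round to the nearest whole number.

Map distances give recombination frequencies of 0.150 and 0.070 for the two intervals.
With interference 0.18 (so coincidence = 0.82), expected double-crossover frequency = 0.150 × 0.070 × 0.82 = 0.00861.
Expected number = 0.00861 × 1000 = 8.61 ≈ 9.

9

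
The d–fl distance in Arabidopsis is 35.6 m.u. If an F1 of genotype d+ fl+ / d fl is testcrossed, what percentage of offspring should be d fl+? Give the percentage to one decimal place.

A map distance of 35.6 m.u. corresponds to a recombination frequency of 0.356.
The F1 is d+ fl+ / d fl, so d fl+ is a recombinant gamete class with expected frequency r/2 = 0.356/2 = 0.1780.
That is 0.1780 = 17.8% of the progeny.

17.8%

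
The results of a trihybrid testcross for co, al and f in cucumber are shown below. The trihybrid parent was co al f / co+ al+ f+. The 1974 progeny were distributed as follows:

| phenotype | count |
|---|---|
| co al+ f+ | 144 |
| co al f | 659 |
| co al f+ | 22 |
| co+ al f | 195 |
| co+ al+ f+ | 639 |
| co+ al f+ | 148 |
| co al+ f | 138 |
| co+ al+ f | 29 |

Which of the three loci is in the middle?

f

The two rarest classes, co al f+ and co+ al+ f, are the double crossovers. Comparing them with the parentals, only the f allele has switched, so f is the middle locus and the order is co – f – al.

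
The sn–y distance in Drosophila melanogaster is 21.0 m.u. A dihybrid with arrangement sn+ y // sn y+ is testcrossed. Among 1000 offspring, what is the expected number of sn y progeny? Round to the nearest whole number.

105

A map distance of 21.0 m.u. corresponds to a recombination frequency of 0.210.
The F1 is sn+ y / sn y+, so sn y is a recombinant gamete class with expected frequency r/2 = 0.210/2 = 0.1050.
Expected number = 0.1050 × 1000 = 105.00 ≈ 105.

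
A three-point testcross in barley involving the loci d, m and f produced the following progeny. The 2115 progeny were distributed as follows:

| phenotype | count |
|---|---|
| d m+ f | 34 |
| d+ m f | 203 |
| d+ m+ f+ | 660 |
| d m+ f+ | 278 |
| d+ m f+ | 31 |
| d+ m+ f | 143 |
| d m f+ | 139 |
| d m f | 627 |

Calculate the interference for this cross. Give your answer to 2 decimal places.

0.27

The two most frequent reciprocal classes, d+ m+ f+ and d m f, are the parental types, so the F1 was d+ m+ f+ / d m f.
The two rarest classes, d+ m f+ and d m+ f, are the double crossovers. Comparing them with the parentals, only the m allele has switched, so m is the middle locus and the order is f – m – d.
f–m: (282 + 65)/2115 = 0.1641; m–d: (481 + 65)/2115 = 0.2582.
Expected DCO frequency = 0.1641 × 0.2582 ≈ 0.04237; observed = 65/2115 ≈ 0.03073.
Coefficient of coincidence = 0.03073/0.04237 ≈ 0.73; interference = 1 − 0.73 = 0.27.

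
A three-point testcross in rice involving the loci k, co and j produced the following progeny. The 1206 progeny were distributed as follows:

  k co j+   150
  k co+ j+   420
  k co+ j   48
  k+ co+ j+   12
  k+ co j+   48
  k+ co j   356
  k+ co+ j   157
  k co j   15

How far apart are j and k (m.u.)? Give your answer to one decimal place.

10.2 m.u.

The two most frequent reciprocal classes, k+ co j and k co+ j+, are the parental types, so the F1 was k+ co j / k co+ j+.
The two rarest classes, k co j and k+ co+ j+, are the double crossovers. Comparing them with the parentals, only the k allele has switched, so k is the middle locus and the order is co – k – j.
Crossovers in the k–j interval produce the single-crossover classes k+ co j+ and k co+ j (48 + 48 = 96) plus the double crossovers (27).
RF(k–j) = (96 + 27) / 1206 = 123/1206 = 0.1020 → 10.2 m.u.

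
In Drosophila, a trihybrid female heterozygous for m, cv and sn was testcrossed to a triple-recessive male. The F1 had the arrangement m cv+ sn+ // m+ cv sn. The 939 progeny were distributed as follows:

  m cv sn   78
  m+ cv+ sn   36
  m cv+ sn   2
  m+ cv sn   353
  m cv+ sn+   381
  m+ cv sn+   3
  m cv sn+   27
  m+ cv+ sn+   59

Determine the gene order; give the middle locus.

The two rarest classes, m cv+ sn and m+ cv sn+, are the double crossovers. Comparing them with the parentals, only the sn allele has switched, so sn is the middle locus and the order is m – sn – cv.

sn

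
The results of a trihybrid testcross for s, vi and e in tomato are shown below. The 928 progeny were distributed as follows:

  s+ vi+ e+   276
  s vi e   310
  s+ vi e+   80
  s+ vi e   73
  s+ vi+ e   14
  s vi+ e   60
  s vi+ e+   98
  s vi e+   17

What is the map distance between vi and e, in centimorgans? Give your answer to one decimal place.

The two most frequent reciprocal classes, s+ vi+ e+ and s vi e, are the parental types, so the F1 was s+ vi+ e+ / s vi e.
The two rarest classes, s+ vi+ e and s vi e+, are the double crossovers. Comparing them with the parentals, only the e allele has switched, so e is the middle locus and the order is vi – e – s.
Crossovers in the vi–e interval produce the single-crossover classes s+ vi e+ and s vi+ e (80 + 60 = 140) plus the double crossovers (31).
RF(vi–e) = (140 + 31) / 928 = 171/928 = 0.1843 → 18.4 centimorgans.

18.4 centimorgans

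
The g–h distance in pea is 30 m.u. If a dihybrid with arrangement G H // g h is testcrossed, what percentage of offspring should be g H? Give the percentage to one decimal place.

A map distance of 30 m.u. corresponds to a recombination frequency of 0.300.
The F1 is G H / g h, so g H is a recombinant gamete class with expected frequency r/2 = 0.300/2 = 0.1500.
That is 0.1500 = 15.0% of the progeny.

15.0%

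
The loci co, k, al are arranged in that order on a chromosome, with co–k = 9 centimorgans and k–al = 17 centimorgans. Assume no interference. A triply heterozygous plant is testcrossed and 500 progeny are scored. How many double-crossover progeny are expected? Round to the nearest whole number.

Map distances give recombination frequencies of 0.090 and 0.170 for the two intervals.
With no interference, expected double-crossover frequency = 0.090 × 0.170 = 0.01530.
Expected number = 0.01530 × 500 = 7.65 ≈ 8.

8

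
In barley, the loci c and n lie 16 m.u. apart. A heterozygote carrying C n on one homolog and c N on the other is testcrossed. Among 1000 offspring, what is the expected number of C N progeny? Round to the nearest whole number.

80

A map distance of 16 m.u. corresponds to a recombination frequency of 0.160.
The F1 is C n / c N, so C N is a recombinant gamete class with expected frequency r/2 = 0.160/2 = 0.0800.
Expected number = 0.0800 × 1000 = 80.00 ≈ 80.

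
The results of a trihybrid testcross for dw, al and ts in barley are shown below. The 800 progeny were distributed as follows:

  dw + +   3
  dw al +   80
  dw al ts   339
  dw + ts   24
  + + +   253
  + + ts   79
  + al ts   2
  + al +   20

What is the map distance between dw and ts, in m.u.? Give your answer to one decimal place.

The two most frequent reciprocal classes, + + + and dw al ts, are the parental types, so the F1 was + + + / dw al ts.
The two rarest classes, dw + + and + al ts, are the double crossovers. Comparing them with the parentals, only the dw allele has switched, so dw is the middle locus and the order is al – dw – ts.
Crossovers in the dw–ts interval produce the single-crossover classes + + ts and dw al + (79 + 80 = 159) plus the double crossovers (5).
RF(dw–ts) = (159 + 5) / 800 = 164/800 = 0.2050 → 20.5 m.u.

20.5 m.u.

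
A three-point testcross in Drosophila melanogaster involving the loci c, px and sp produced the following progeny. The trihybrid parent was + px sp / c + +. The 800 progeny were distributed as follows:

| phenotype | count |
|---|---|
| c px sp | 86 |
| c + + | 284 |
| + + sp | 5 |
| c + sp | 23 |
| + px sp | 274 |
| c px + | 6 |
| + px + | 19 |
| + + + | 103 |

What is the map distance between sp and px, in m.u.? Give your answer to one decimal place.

6.6 m.u.

The two rarest classes, + + sp and c px +, are the double crossovers. Comparing them with the parentals, only the px allele has switched, so px is the middle locus and the order is sp – px – c.
Crossovers in the sp–px interval produce the single-crossover classes + px + and c + sp (19 + 23 = 42) plus the double crossovers (11).
RF(sp–px) = (42 + 11) / 800 = 53/800 = 0.0663 → 6.6 m.u.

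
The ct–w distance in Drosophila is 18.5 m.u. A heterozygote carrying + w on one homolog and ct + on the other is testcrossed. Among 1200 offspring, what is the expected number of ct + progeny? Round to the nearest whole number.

A map distance of 18.5 m.u. corresponds to a recombination frequency of 0.185.
The F1 is + w / ct +, so ct + is a parental gamete class with expected frequency (1 − r)/2 = 0.815/2 = 0.4075.
Expected number = 0.4075 × 1200 = 489.00 ≈ 489.

489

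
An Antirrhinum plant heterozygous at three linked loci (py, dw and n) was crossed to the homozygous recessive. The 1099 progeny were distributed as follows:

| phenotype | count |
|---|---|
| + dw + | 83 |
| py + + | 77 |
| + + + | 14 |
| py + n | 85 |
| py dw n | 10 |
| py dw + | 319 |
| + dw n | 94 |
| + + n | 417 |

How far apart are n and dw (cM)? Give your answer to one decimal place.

The two most frequent reciprocal classes, py dw + and + + n, are the parental types, so the F1 was py dw + / + + n.
The two rarest classes, py dw n and + + +, are the double crossovers. Comparing them with the parentals, only the n allele has switched, so n is the middle locus and the order is py – n – dw.
Crossovers in the n–dw interval produce the single-crossover classes py + + and + dw n (77 + 94 = 171) plus the double crossovers (24).
RF(n–dw) = (171 + 24) / 1099 = 195/1099 = 0.1774 → 17.7 cM.

17.7 cM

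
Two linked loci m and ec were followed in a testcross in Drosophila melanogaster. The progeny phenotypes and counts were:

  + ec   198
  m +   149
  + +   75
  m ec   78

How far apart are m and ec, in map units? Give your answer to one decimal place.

The two most frequent classes, + ec (198) and m + (149), are the parental types, so the F1 was + ec / m +.
The recombinant classes are + + and m ec: 75 + 78 = 153.
Recombination frequency = 153/500 = 0.3060 ≈ 30.6%, i.e. 30.6 map units.

30.6 map units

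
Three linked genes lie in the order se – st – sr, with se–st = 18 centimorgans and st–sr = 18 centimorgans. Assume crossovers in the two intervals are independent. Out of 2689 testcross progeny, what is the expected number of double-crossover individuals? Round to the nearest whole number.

Map distances give recombination frequencies of 0.180 and 0.180 for the two intervals.
With no interference, expected double-crossover frequency = 0.180 × 0.180 = 0.03240.
Expected number = 0.03240 × 2689 = 87.12 ≈ 87.

87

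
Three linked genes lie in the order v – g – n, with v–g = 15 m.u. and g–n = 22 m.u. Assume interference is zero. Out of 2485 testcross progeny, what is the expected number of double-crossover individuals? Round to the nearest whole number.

82

Map distances give recombination frequencies of 0.150 and 0.220 for the two intervals.
With no interference, expected double-crossover frequency = 0.150 × 0.220 = 0.03300.
Expected number = 0.03300 × 2485 = 82.01 ≈ 82.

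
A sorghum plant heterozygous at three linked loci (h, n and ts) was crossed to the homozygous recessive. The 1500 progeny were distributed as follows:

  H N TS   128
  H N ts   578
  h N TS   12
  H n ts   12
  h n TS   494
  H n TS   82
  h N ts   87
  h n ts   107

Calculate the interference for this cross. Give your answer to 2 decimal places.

0.28

The two most frequent reciprocal classes, H N ts and h n TS, are the parental types, so the F1 was H N ts / h n TS.
The two rarest classes, H n ts and h N TS, are the double crossovers. Comparing them with the parentals, only the n allele has switched, so n is the middle locus and the order is h – n – ts.
h–n: (169 + 24)/1500 = 0.1287; n–ts: (235 + 24)/1500 = 0.1727.
Expected DCO frequency = 0.1287 × 0.1727 ≈ 0.02223; observed = 24/1500 ≈ 0.01600.
Coefficient of coincidence = 0.01600/0.02223 ≈ 0.72; interference = 1 − 0.72 = 0.28.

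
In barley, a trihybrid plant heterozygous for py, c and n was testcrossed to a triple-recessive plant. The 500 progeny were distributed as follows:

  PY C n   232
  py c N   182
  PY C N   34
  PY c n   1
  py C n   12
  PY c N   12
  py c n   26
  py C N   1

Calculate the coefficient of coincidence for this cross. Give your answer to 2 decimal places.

0.62

The two most frequent reciprocal classes, py c N and PY C n, are the parental types, so the F1 was py c N / PY C n.
The two rarest classes, py C N and PY c n, are the double crossovers. Comparing them with the parentals, only the c allele has switched, so c is the middle locus and the order is n – c – py.
n–c: (60 + 2)/500 = 0.1240; c–py: (24 + 2)/500 = 0.0520.
Expected DCO frequency = 0.1240 × 0.0520 ≈ 0.00645; observed = 2/500 ≈ 0.00400.
Coefficient of coincidence = 0.00400/0.00645 ≈ 0.62.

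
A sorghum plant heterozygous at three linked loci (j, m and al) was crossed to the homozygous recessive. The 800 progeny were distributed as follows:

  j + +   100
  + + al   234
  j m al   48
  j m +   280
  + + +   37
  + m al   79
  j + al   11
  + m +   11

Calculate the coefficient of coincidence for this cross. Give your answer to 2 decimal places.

The two most frequent reciprocal classes, + + al and j m +, are the parental types, so the F1 was + + al / j m +.
The two rarest classes, j + al and + m +, are the double crossovers. Comparing them with the parentals, only the j allele has switched, so j is the middle locus and the order is al – j – m.
al–j: (85 + 22)/800 = 0.1338; j–m: (179 + 22)/800 = 0.2512.
Expected DCO frequency = 0.1338 × 0.2512 ≈ 0.03361; observed = 22/800 ≈ 0.02750.
Coefficient of coincidence = 0.02750/0.03361 ≈ 0.82.

0.82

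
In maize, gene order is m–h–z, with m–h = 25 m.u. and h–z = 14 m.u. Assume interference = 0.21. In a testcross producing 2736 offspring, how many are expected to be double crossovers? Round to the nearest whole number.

Map distances give recombination frequencies of 0.250 and 0.140 for the two intervals.
With interference 0.21 (so coincidence = 0.79), expected double-crossover frequency = 0.250 × 0.140 × 0.79 = 0.02765.
Expected number = 0.02765 × 2736 = 75.65 ≈ 76.

76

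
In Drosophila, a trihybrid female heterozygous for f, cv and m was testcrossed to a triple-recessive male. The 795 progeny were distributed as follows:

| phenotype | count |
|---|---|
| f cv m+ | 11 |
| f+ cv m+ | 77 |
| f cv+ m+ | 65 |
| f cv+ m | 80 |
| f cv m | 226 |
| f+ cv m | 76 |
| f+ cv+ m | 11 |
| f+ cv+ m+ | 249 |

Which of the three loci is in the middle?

The two most frequent reciprocal classes, f cv m and f+ cv+ m+, are the parental types, so the F1 was f cv m / f+ cv+ m+.
The two rarest classes, f cv m+ and f+ cv+ m, are the double crossovers. Comparing them with the parentals, only the m allele has switched, so m is the middle locus and the order is f – m – cv.

m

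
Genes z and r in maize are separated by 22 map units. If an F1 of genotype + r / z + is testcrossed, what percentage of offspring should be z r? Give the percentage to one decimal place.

A map distance of 22 map units corresponds to a recombination frequency of 0.220.
The F1 is + r / z +, so z r is a recombinant gamete class with expected frequency r/2 = 0.220/2 = 0.1100.
That is 0.1100 = 11.0% of the progeny.

11.0%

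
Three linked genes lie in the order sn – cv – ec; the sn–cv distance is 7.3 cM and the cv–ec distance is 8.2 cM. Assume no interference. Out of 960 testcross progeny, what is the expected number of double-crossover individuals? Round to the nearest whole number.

Map distances give recombination frequencies of 0.073 and 0.082 for the two intervals.
With no interference, expected double-crossover frequency = 0.073 × 0.082 = 0.00599.
Expected number = 0.00599 × 960 = 5.75 ≈ 6.

6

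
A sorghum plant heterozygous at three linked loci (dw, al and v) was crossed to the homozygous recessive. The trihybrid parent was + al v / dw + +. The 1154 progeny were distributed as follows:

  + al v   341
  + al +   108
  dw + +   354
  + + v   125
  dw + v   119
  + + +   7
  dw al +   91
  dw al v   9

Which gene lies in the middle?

dw

The two rarest classes, dw al v and + + +, are the double crossovers. Comparing them with the parentals, only the dw allele has switched, so dw is the middle locus and the order is v – dw – al.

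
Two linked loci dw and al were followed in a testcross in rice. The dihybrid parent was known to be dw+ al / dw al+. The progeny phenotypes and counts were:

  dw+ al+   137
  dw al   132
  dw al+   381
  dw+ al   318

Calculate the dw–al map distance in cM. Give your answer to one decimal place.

The recombinant classes are dw+ al+ and dw al: 137 + 132 = 269.
Recombination frequency = 269/968 = 0.2779 ≈ 27.8%, i.e. 27.8 cM.

27.8 cM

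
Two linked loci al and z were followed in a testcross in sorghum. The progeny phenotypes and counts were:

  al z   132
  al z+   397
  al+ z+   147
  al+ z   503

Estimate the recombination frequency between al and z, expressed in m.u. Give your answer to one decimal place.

23.7 m.u.

The two most frequent classes, al+ z (503) and al z+ (397), are the parental types, so the F1 was al+ z / al z+.
The recombinant classes are al+ z+ and al z: 147 + 132 = 279.
Recombination frequency = 279/1179 = 0.2366 ≈ 23.7%, i.e. 23.7 m.u.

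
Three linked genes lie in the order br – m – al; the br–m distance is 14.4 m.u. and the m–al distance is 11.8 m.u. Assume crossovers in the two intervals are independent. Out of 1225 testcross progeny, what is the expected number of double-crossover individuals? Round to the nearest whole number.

21

Map distances give recombination frequencies of 0.144 and 0.118 for the two intervals.
With no interference, expected double-crossover frequency = 0.144 × 0.118 = 0.01699.
Expected number = 0.01699 × 1225 = 20.82 ≈ 21.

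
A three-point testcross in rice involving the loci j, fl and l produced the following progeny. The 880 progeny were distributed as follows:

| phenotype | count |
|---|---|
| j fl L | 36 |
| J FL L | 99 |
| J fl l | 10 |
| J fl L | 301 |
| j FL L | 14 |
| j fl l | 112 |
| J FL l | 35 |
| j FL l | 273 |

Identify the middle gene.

The two most frequent reciprocal classes, J fl L and j FL l, are the parental types, so the F1 was J fl L / j FL l.
The two rarest classes, J fl l and j FL L, are the double crossovers. Comparing them with the parentals, only the l allele has switched, so l is the middle locus and the order is fl – l – j.

l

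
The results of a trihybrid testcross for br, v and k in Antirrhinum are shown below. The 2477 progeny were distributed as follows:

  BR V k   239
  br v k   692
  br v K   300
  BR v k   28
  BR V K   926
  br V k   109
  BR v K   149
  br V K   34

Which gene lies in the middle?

br

The two most frequent reciprocal classes, BR V K and br v k, are the parental types, so the F1 was BR V K / br v k.
The two rarest classes, br V K and BR v k, are the double crossovers. Comparing them with the parentals, only the br allele has switched, so br is the middle locus and the order is v – br – k.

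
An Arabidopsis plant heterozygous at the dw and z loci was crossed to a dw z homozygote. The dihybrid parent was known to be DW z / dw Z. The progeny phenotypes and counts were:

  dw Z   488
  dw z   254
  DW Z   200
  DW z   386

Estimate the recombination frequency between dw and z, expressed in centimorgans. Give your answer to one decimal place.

34.2 centimorgans

The recombinant classes are DW Z and dw z: 200 + 254 = 454.
Recombination frequency = 454/1328 = 0.3419 ≈ 34.2%, i.e. 34.2 centimorgans.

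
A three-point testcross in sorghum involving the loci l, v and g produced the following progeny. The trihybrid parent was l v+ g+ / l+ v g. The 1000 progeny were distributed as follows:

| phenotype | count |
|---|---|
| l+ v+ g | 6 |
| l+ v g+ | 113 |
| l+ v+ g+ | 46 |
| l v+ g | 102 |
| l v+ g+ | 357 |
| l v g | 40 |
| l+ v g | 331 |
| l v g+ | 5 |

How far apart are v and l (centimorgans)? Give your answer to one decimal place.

9.7 centimorgans

The two rarest classes, l v g+ and l+ v+ g, are the double crossovers. Comparing them with the parentals, only the v allele has switched, so v is the middle locus and the order is g – v – l.
Crossovers in the v–l interval produce the single-crossover classes l+ v+ g+ and l v g (46 + 40 = 86) plus the double crossovers (11).
RF(v–l) = (86 + 11) / 1000 = 97/1000 = 0.0970 → 9.7 centimorgans.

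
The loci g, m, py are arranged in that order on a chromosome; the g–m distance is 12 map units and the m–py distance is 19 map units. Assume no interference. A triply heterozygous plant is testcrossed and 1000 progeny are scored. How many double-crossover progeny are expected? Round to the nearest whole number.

Map distances give recombination frequencies of 0.120 and 0.190 for the two intervals.
With no interference, expected double-crossover frequency = 0.120 × 0.190 = 0.02280.
Expected number = 0.02280 × 1000 = 22.80 ≈ 23.

23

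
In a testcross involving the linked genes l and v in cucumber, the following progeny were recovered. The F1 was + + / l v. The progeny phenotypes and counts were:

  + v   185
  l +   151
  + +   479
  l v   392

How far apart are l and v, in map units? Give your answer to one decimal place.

27.8 map units

The recombinant classes are + v and l +: 185 + 151 = 336.
Recombination frequency = 336/1207 = 0.2784 ≈ 27.8%, i.e. 27.8 map units.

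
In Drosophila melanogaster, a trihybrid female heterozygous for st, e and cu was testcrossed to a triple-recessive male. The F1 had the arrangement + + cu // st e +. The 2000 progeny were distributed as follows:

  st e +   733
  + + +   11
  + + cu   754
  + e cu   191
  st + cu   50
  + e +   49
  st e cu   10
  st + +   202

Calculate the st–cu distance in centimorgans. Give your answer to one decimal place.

6.0 centimorgans

The two rarest classes, + + + and st e cu, are the double crossovers. Comparing them with the parentals, only the cu allele has switched, so cu is the middle locus and the order is e – cu – st.
Crossovers in the cu–st interval produce the single-crossover classes st + cu and + e + (50 + 49 = 99) plus the double crossovers (21).
RF(cu–st) = (99 + 21) / 2000 = 120/2000 = 0.0600 → 6.0 centimorgans.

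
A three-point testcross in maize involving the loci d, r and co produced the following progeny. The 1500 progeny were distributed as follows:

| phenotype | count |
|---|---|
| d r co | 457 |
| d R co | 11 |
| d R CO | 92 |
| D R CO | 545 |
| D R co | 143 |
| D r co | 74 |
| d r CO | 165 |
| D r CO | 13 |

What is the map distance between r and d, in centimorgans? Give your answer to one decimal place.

The two most frequent reciprocal classes, D R CO and d r co, are the parental types, so the F1 was D R CO / d r co.
The two rarest classes, D r CO and d R co, are the double crossovers. Comparing them with the parentals, only the r allele has switched, so r is the middle locus and the order is co – r – d.
Crossovers in the r–d interval produce the single-crossover classes d R CO and D r co (92 + 74 = 166) plus the double crossovers (24).
RF(r–d) = (166 + 24) / 1500 = 190/1500 = 0.1267 → 12.7 centimorgans.

12.7 centimorgans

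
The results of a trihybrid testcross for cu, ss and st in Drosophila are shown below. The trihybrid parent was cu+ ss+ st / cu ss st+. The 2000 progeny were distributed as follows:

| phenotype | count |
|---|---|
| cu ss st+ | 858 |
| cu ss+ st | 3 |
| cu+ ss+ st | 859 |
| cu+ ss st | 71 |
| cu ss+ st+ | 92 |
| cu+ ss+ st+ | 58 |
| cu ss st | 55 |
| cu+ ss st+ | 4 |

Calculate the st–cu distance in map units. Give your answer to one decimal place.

6.0 map units

The two rarest classes, cu ss+ st and cu+ ss st+, are the double crossovers. Comparing them with the parentals, only the cu allele has switched, so cu is the middle locus and the order is ss – cu – st.
Crossovers in the cu–st interval produce the single-crossover classes cu+ ss+ st+ and cu ss st (58 + 55 = 113) plus the double crossovers (7).
RF(cu–st) = (113 + 7) / 2000 = 120/2000 = 0.0600 → 6.0 map units.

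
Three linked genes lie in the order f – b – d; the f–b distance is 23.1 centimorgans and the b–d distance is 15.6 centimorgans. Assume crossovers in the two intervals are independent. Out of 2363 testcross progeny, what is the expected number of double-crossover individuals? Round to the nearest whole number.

85

Map distances give recombination frequencies of 0.231 and 0.156 for the two intervals.
With no interference, expected double-crossover frequency = 0.231 × 0.156 = 0.03604.
Expected number = 0.03604 × 2363 = 85.15 ≈ 85.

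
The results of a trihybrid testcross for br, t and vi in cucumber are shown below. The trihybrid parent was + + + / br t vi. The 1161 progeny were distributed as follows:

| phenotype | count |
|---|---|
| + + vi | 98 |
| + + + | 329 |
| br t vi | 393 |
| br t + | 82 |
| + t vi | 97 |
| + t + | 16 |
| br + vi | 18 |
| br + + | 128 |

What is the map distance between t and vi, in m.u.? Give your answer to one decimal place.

The two rarest classes, + t + and br + vi, are the double crossovers. Comparing them with the parentals, only the t allele has switched, so t is the middle locus and the order is br – t – vi.
Crossovers in the t–vi interval produce the single-crossover classes + + vi and br t + (98 + 82 = 180) plus the double crossovers (34).
RF(t–vi) = (180 + 34) / 1161 = 214/1161 = 0.1843 → 18.4 m.u.

18.4 m.u.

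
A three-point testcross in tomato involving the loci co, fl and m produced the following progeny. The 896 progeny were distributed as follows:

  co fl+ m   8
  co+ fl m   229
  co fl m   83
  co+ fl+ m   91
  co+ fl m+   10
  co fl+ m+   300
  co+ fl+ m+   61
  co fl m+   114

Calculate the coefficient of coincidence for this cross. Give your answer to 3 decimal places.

0.446

The two most frequent reciprocal classes, co+ fl m and co fl+ m+, are the parental types, so the F1 was co+ fl m / co fl+ m+.
The two rarest classes, co+ fl m+ and co fl+ m, are the double crossovers. Comparing them with the parentals, only the m allele has switched, so m is the middle locus and the order is co – m – fl.
co–m: (144 + 18)/896 = 0.1808; m–fl: (205 + 18)/896 = 0.2489.
Expected DCO frequency = 0.1808 × 0.2489 ≈ 0.04500; observed = 18/896 ≈ 0.02009.
Coefficient of coincidence = 0.02009/0.04500 ≈ 0.446.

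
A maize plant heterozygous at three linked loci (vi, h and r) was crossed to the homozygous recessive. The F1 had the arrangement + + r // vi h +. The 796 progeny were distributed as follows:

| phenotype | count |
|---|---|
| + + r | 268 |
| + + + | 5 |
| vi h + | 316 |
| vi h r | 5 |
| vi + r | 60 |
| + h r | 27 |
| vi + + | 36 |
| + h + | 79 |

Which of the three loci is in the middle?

The two rarest classes, + + + and vi h r, are the double crossovers. Comparing them with the parentals, only the r allele has switched, so r is the middle locus and the order is vi – r – h.

r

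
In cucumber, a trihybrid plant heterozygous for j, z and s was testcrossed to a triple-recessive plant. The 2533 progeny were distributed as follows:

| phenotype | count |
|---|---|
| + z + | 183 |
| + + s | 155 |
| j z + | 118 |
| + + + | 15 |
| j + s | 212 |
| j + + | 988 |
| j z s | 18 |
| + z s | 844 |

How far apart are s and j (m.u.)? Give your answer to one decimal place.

The two most frequent reciprocal classes, + z s and j + +, are the parental types, so the F1 was + z s / j + +.
The two rarest classes, j z s and + + +, are the double crossovers. Comparing them with the parentals, only the j allele has switched, so j is the middle locus and the order is s – j – z.
Crossovers in the s–j interval produce the single-crossover classes + z + and j + s (183 + 212 = 395) plus the double crossovers (33).
RF(s–j) = (395 + 33) / 2533 = 428/2533 = 0.1690 → 16.9 m.u.

16.9 m.u.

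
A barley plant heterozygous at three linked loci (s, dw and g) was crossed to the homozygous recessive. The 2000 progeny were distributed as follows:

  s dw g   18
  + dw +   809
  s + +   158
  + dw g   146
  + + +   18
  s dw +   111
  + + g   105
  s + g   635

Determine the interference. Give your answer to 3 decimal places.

0.160

The two most frequent reciprocal classes, + dw + and s + g, are the parental types, so the F1 was + dw + / s + g.
The two rarest classes, + + + and s dw g, are the double crossovers. Comparing them with the parentals, only the dw allele has switched, so dw is the middle locus and the order is g – dw – s.
g–dw: (304 + 36)/2000 = 0.1700; dw–s: (216 + 36)/2000 = 0.1260.
Expected DCO frequency = 0.1700 × 0.1260 ≈ 0.02142; observed = 36/2000 ≈ 0.01800.
Coefficient of coincidence = 0.01800/0.02142 ≈ 0.840; interference = 1 − 0.840 = 0.160.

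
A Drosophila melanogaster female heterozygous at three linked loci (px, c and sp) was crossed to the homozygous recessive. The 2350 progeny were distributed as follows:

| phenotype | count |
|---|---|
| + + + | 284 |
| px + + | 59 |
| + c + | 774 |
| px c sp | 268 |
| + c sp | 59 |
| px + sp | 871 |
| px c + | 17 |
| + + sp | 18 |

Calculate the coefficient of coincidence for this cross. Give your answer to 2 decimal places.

The two most frequent reciprocal classes, + c + and px + sp, are the parental types, so the F1 was + c + / px + sp.
The two rarest classes, px c + and + + sp, are the double crossovers. Comparing them with the parentals, only the px allele has switched, so px is the middle locus and the order is sp – px – c.
sp–px: (118 + 35)/2350 = 0.0651; px–c: (552 + 35)/2350 = 0.2498.
Expected DCO frequency = 0.0651 × 0.2498 ≈ 0.01626; observed = 35/2350 ≈ 0.01489.
Coefficient of coincidence = 0.01489/0.01626 ≈ 0.92.

0.92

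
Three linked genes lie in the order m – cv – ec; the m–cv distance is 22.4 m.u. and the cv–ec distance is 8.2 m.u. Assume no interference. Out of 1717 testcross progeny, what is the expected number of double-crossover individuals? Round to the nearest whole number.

32

Map distances give recombination frequencies of 0.224 and 0.082 for the two intervals.
With no interference, expected double-crossover frequency = 0.224 × 0.082 = 0.01837.
Expected number = 0.01837 × 1717 = 31.54 ≈ 32.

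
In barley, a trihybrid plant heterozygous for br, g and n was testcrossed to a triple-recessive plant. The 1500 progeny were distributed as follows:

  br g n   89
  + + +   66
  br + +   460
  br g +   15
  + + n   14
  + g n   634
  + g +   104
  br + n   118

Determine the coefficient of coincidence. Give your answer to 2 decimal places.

The two most frequent reciprocal classes, + g n and br + +, are the parental types, so the F1 was + g n / br + +.
The two rarest classes, + + n and br g +, are the double crossovers. Comparing them with the parentals, only the g allele has switched, so g is the middle locus and the order is n – g – br.
n–g: (222 + 29)/1500 = 0.1673; g–br: (155 + 29)/1500 = 0.1227.
Expected DCO frequency = 0.1673 × 0.1227 ≈ 0.02053; observed = 29/1500 ≈ 0.01933.
Coefficient of coincidence = 0.01933/0.02053 ≈ 0.94.

0.94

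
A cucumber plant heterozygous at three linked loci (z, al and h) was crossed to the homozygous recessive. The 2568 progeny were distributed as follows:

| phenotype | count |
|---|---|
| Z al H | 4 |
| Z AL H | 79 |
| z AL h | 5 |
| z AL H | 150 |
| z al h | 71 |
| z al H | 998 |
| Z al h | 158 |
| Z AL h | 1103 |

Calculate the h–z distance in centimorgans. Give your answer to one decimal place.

The two most frequent reciprocal classes, Z AL h and z al H, are the parental types, so the F1 was Z AL h / z al H.
The two rarest classes, z AL h and Z al H, are the double crossovers. Comparing them with the parentals, only the z allele has switched, so z is the middle locus and the order is al – z – h.
Crossovers in the z–h interval produce the single-crossover classes Z AL H and z al h (79 + 71 = 150) plus the double crossovers (9).
RF(z–h) = (150 + 9) / 2568 = 159/2568 = 0.0619 → 6.2 centimorgans.

6.2 centimorgans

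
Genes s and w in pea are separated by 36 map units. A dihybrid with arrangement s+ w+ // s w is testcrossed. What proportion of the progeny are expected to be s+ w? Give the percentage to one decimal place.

18.0%

A map distance of 36 map units corresponds to a recombination frequency of 0.360.
The F1 is s+ w+ / s w, so s+ w is a recombinant gamete class with expected frequency r/2 = 0.360/2 = 0.1800.
That is 0.1800 = 18.0% of the progeny.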